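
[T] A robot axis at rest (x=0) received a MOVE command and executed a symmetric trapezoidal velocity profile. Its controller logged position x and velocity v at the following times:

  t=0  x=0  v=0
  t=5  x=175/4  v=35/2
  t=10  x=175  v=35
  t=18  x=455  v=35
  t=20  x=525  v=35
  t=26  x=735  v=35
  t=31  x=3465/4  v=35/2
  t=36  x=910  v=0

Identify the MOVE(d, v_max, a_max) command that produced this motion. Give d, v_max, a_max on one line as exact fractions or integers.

d=910 v_max=35 a_max=7/2

final state: t=36, x=910, v=0 → d = 910
a_max = (35/2−0)/(5−0) = 7/2
max v = 35 over t∈[10,26] → v_max = 35
check: 35·(10+16) = 910 ✓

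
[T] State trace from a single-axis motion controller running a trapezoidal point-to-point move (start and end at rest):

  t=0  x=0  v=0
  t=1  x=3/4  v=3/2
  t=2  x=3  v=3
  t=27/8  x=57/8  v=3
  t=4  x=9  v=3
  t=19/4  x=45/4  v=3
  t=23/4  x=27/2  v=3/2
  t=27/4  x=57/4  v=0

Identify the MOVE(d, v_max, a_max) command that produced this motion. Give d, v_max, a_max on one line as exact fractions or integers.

d=57/4 v_max=3 a_max=3/2

final state: t=27/4, x=57/4, v=0 → d = 57/4
a_max = (3/2−0)/(1−0) = 3/2
max v = 3 over t∈[2,19/4] → v_max = 3
check: 3·(2+11/4) = 57/4 ✓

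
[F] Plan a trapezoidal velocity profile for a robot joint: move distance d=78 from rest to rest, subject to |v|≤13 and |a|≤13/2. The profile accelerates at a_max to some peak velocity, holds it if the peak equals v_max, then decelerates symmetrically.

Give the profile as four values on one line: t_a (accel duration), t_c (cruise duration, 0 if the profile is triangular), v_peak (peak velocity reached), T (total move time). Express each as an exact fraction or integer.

(v_max)²/a_max = 13²/(13/2) = 26
78 ≥ 26 so v_max reached
t_a = 13/(13/2) = 2; v_peak = 13
d_cruise = 78 − 26 = 52; t_c = 52/13 = 4
T = 2·2 + 4 = 8

t_a=2 t_c=4 v_peak=13 T=8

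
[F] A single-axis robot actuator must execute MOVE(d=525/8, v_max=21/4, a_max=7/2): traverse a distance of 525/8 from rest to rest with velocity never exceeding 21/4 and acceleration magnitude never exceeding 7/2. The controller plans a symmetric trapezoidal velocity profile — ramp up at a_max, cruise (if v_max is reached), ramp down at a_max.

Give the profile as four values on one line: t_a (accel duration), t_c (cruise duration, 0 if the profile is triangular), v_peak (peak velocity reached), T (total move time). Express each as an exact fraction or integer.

vₘ²/aₘ = (21/4)²/(7/2) = 63/8
525/8 ≥ 63/8 so v_max reached
t_a = (21/4)/(7/2) = 3/2; v_peak = 21/4
d_cruise = 525/8 − 63/8 = 231/4; t_c = (231/4)/(21/4) = 11
T = 2·3/2 + 11 = 14

t_a=3/2 t_c=11 v_peak=21/4 T=14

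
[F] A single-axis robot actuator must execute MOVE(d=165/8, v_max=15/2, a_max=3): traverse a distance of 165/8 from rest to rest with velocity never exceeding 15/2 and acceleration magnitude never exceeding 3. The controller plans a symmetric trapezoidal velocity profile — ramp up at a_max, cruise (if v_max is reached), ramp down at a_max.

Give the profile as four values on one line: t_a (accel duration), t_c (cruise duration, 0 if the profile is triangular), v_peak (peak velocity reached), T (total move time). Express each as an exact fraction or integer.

t_a=5/2 t_c=1/4 v_peak=15/2 T=21/4

(v_max)²/a_max = (15/2)²/3 = 75/4
165/8 ≥ 75/4 → trapezoidal
t_a = (15/2)/3 = 5/2; v_peak = 15/2
d_cruise = 165/8 − 75/4 = 15/8; t_c = (15/8)/(15/2) = 1/4
T = 2·5/2 + 1/4 = 21/4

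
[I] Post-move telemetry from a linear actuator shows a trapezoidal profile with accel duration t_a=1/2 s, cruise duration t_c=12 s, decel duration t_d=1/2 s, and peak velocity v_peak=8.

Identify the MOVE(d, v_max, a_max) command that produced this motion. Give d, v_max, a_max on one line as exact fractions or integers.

a_max = 8/(1/2) = 16
d_a = ½·8·1/2 = 2; d_c = 8·12 = 96
d = 2·2 + 96 = 100
t_c = 12 > 0 ⇒ limit active, v_max = 8

d=100 v_max=8 a_max=16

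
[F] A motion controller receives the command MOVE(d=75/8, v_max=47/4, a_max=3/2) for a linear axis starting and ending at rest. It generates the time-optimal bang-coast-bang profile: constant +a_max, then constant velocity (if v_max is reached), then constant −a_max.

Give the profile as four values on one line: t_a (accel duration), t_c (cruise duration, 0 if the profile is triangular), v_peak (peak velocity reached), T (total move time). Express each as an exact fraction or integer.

(v_max)²/a_max = (47/4)²/(3/2) = 2209/24
75/8 < 2209/24 so t_c = 0
v_peak = √(75/8·3/2) = √(225/16) = 15/4
t_a = (15/4)/(3/2) = 5/2; t_c = 0
T = 2·5/2 = 5

t_a=5/2 t_c=0 v_peak=15/4 T=5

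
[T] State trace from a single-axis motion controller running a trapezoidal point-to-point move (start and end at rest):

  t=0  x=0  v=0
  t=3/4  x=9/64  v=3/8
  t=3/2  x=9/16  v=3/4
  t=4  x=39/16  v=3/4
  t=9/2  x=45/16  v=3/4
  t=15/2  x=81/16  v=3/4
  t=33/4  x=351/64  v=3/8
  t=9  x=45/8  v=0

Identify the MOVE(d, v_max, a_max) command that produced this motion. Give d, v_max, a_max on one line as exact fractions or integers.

final state: t=9, x=45/8, v=0 → d = 45/8
a_max = (3/8−0)/(3/4−0) = 1/2
max v = 3/4 over t∈[3/2,15/2] → v_max = 3/4
check: 3/4·(3/2+6) = 45/8 ✓

d=45/8 v_max=3/4 a_max=1/2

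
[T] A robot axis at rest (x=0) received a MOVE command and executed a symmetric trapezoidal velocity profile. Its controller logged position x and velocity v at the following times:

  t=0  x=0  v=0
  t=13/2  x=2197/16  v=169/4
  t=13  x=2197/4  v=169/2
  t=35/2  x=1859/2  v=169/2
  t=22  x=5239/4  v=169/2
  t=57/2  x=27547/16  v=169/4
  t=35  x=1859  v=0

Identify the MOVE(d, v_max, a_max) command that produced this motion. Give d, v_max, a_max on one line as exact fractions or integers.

d=1859 v_max=169/2 a_max=13/2

final state: t=35, x=1859, v=0 → d = 1859
a_max = (169/4−0)/(13/2−0) = 13/2
max v = 169/2 over t∈[13,22] → v_max = 169/2
check: 169/2·(13+9) = 1859 ✓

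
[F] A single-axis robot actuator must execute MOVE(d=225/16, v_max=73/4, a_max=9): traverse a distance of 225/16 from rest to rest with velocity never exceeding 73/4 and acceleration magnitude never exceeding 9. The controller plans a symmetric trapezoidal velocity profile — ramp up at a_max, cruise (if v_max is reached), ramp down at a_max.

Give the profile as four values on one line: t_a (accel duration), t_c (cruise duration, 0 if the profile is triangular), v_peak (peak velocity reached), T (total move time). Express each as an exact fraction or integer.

v_max²/a_max = (73/4)²/9 = 5329/144
225/16 < 5329/144 so t_c = 0
v_peak = √(225/16·9) = √(2025/16) = 45/4
t_a = (45/4)/9 = 5/4; t_c = 0
T = 2·5/4 = 5/2

t_a=5/4 t_c=0 v_peak=45/4 T=5/2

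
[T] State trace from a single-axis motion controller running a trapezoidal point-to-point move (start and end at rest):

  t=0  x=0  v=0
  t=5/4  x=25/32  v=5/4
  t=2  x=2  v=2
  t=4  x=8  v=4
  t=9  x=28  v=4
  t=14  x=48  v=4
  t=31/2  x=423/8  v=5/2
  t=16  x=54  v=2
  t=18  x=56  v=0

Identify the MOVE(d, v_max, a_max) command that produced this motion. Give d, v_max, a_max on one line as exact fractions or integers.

d=56 v_max=4 a_max=1

final state: t=18, x=56, v=0 → d = 56
a_max = (5/4−0)/(5/4−0) = 1
max v = 4 over t∈[4,14] → v_max = 4
check: 4·(4+10) = 56 ✓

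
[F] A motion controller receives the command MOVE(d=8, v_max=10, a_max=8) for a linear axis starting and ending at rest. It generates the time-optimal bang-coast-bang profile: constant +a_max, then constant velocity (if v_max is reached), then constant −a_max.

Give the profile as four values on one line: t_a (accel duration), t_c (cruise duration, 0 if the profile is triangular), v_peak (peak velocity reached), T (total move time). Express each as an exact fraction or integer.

v_max²/a_max = 10²/8 = 25/2
8 < 25/2 → triangular
v_peak = √(8·8) = √64 = 8
t_a = 8/8 = 1; t_c = 0
T = 2·1 = 2

t_a=1 t_c=0 v_peak=8 T=2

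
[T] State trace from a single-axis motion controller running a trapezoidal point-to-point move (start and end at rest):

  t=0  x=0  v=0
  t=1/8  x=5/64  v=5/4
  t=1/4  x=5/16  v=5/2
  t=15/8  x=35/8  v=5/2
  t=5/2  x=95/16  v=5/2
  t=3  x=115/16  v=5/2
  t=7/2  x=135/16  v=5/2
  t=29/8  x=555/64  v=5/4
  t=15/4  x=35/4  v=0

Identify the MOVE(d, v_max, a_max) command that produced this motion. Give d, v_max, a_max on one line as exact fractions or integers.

final state: t=15/4, x=35/4, v=0 → d = 35/4
a_max = (5/4−0)/(1/8−0) = 10
max v = 5/2 over t∈[1/4,7/2] → v_max = 5/2
check: 5/2·(1/4+13/4) = 35/4 ✓

d=35/4 v_max=5/2 a_max=10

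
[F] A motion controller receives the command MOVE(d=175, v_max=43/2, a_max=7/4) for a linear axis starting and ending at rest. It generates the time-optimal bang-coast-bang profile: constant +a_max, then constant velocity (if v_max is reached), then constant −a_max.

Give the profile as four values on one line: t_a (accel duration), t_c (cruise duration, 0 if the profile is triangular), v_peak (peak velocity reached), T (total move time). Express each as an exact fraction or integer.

vₘ²/aₘ = (43/2)²/(7/4) = 1849/7
175 < 1849/7 → triangular
v_peak = √(175·7/4) = √(1225/4) = 35/2
t_a = (35/2)/(7/4) = 10; t_c = 0
T = 2·10 = 20

t_a=10 t_c=0 v_peak=35/2 T=20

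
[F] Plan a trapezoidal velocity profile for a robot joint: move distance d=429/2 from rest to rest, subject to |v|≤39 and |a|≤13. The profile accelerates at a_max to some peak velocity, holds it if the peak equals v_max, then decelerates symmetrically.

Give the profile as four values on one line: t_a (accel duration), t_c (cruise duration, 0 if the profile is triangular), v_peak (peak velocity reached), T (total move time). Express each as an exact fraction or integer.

t_a=3 t_c=5/2 v_peak=39 T=17/2

vₘ²/aₘ = 39²/13 = 117
429/2 ≥ 117 ⇒ cruise phase
t_a = 39/13 = 3; v_peak = 39
d_cruise = 429/2 − 117 = 195/2; t_c = (195/2)/39 = 5/2
T = 2·3 + 5/2 = 17/2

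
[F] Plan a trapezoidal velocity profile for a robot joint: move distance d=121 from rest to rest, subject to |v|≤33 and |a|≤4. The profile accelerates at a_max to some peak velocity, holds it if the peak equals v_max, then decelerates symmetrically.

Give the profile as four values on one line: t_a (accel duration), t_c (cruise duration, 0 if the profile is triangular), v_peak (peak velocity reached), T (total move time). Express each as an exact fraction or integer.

t_a=11/2 t_c=0 v_peak=22 T=11

(v_max)²/a_max = 33²/4 = 1089/4
121 < 1089/4 so t_c = 0
v_peak = √(121·4) = √484 = 22
t_a = 22/4 = 11/2; t_c = 0
T = 2·11/2 = 11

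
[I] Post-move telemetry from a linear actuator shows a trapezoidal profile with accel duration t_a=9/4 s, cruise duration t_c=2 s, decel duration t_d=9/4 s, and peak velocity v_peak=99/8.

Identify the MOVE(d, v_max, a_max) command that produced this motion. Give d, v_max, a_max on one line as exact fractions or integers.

a_max = (99/8)/(9/4) = 11/2
d_a = ½·99/8·9/4 = 891/64; d_c = 99/8·2 = 99/4
d = 2·891/64 + 99/4 = 1683/32
t_c = 2 > 0 ⇒ limit active, v_max = 99/8

d=1683/32 v_max=99/8 a_max=11/2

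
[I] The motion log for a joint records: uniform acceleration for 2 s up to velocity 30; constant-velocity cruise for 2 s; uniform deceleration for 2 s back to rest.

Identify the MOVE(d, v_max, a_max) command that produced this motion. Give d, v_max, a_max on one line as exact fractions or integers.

a_max = 30/2 = 15
d_a = ½·30·2 = 30; d_c = 30·2 = 60
d = 2·30 + 60 = 120
t_c = 2 > 0 so v_max = 30

d=120 v_max=30 a_max=15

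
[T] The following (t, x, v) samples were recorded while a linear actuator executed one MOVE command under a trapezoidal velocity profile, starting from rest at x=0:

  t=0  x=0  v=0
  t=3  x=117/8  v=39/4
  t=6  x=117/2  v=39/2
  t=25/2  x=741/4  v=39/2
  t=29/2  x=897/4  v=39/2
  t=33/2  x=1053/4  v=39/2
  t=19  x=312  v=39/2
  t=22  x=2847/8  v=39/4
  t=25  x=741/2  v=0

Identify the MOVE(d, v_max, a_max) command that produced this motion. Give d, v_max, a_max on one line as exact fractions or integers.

final state: t=25, x=741/2, v=0 → d = 741/2
a_max = (39/4−0)/(3−0) = 13/4
max v = 39/2 over t∈[6,19] → v_max = 39/2
check: 39/2·(6+13) = 741/2 ✓

d=741/2 v_max=39/2 a_max=13/4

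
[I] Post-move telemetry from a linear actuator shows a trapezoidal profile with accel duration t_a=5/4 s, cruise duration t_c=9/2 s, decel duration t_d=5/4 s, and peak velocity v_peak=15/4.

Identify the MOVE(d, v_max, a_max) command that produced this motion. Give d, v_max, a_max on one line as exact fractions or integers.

a_max = (15/4)/(5/4) = 3
d_a = ½·15/4·5/4 = 75/32; d_c = 15/4·9/2 = 135/8
d = 2·75/32 + 135/8 = 345/16
t_c = 9/2 > 0 so v_max = 15/4

d=345/16 v_max=15/4 a_max=3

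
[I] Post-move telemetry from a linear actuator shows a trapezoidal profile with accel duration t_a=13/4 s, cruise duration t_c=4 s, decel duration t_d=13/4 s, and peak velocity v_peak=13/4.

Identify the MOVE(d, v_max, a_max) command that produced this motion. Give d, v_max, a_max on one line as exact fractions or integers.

d=377/16 v_max=13/4 a_max=1

a_max = (13/4)/(13/4) = 1
d_a = ½·13/4·13/4 = 169/32; d_c = 13/4·4 = 13
d = 2·169/32 + 13 = 377/16
t_c = 4 > 0 → v_max = v_peak = 13/4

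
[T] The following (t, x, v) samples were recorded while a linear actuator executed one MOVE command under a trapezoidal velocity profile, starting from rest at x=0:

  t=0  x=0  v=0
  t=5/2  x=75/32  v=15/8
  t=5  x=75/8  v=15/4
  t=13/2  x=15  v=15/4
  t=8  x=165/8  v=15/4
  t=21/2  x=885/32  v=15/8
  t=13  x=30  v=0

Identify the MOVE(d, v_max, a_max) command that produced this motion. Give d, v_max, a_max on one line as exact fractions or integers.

d=30 v_max=15/4 a_max=3/4

final state: t=13, x=30, v=0 → d = 30
a_max = (15/8−0)/(5/2−0) = 3/4
max v = 15/4 over t∈[5,8] → v_max = 15/4
check: 15/4·(5+3) = 30 ✓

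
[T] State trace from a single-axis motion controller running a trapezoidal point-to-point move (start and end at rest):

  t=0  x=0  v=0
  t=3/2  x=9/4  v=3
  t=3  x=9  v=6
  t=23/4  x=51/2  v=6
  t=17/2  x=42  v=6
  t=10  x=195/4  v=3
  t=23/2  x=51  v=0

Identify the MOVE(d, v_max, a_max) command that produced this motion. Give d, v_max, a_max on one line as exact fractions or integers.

d=51 v_max=6 a_max=2

final state: t=23/2, x=51, v=0 → d = 51
a_max = (3−0)/(3/2−0) = 2
max v = 6 over t∈[3,17/2] → v_max = 6
check: 6·(3+11/2) = 51 ✓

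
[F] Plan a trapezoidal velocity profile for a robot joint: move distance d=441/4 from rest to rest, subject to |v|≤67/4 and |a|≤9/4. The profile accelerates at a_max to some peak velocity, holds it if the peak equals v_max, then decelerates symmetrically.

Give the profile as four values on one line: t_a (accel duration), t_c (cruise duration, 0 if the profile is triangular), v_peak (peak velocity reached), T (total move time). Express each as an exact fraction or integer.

t_a=7 t_c=0 v_peak=63/4 T=14

vₘ²/aₘ = (67/4)²/(9/4) = 4489/36
441/4 < 4489/36 so t_c = 0
v_peak = √(441/4·9/4) = √(3969/16) = 63/4
t_a = (63/4)/(9/4) = 7; t_c = 0
T = 2·7 = 14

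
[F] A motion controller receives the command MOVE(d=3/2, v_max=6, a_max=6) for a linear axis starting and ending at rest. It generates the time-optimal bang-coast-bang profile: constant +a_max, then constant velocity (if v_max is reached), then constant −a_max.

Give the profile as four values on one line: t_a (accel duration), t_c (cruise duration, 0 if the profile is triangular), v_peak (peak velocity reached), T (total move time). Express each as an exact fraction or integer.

t_a=1/2 t_c=0 v_peak=3 T=1

vₘ²/aₘ = 6²/6 = 6
3/2 < 6 so t_c = 0
v_peak = √(3/2·6) = √9 = 3
t_a = 3/6 = 1/2; t_c = 0
T = 2·1/2 = 1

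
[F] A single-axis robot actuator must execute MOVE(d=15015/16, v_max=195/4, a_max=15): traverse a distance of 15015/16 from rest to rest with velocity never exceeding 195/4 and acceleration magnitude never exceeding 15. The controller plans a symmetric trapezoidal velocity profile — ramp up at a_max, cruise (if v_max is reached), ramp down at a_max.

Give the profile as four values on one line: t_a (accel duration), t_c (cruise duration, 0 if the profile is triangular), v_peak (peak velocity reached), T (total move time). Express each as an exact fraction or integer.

v_max²/a_max = (195/4)²/15 = 2535/16
15015/16 ≥ 2535/16 so v_max reached
t_a = (195/4)/15 = 13/4; v_peak = 195/4
d_cruise = 15015/16 − 2535/16 = 780; t_c = 780/(195/4) = 16
T = 2·13/4 + 16 = 45/2

t_a=13/4 t_c=16 v_peak=195/4 T=45/2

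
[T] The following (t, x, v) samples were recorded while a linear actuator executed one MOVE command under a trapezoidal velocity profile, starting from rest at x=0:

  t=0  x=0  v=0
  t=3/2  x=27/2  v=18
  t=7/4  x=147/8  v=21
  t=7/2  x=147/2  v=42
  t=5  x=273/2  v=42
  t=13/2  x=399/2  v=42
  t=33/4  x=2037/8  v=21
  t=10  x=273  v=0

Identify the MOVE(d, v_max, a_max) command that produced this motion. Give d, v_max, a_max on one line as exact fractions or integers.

d=273 v_max=42 a_max=12

final state: t=10, x=273, v=0 → d = 273
a_max = (18−0)/(3/2−0) = 12
max v = 42 over t∈[7/2,13/2] → v_max = 42
check: 42·(7/2+3) = 273 ✓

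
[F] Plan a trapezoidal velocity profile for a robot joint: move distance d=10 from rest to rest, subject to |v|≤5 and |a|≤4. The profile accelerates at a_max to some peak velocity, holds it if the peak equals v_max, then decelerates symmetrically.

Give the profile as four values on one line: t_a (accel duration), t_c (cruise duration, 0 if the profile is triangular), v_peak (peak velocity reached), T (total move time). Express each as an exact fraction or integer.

t_a=5/4 t_c=3/4 v_peak=5 T=13/4

vₘ²/aₘ = 5²/4 = 25/4
10 ≥ 25/4 → trapezoidal
t_a = 5/4; v_peak = 5
d_cruise = 10 − 25/4 = 15/4; t_c = (15/4)/5 = 3/4
T = 2·5/4 + 3/4 = 13/4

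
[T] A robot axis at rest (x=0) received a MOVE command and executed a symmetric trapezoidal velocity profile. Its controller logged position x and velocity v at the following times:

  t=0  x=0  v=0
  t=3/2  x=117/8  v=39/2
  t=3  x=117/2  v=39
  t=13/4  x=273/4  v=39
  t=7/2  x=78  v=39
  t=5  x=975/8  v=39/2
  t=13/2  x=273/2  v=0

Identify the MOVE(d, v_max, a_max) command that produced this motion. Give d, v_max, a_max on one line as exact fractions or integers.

d=273/2 v_max=39 a_max=13

final state: t=13/2, x=273/2, v=0 → d = 273/2
a_max = (39/2−0)/(3/2−0) = 13
max v = 39 over t∈[3,7/2] → v_max = 39
check: 39·(3+1/2) = 273/2 ✓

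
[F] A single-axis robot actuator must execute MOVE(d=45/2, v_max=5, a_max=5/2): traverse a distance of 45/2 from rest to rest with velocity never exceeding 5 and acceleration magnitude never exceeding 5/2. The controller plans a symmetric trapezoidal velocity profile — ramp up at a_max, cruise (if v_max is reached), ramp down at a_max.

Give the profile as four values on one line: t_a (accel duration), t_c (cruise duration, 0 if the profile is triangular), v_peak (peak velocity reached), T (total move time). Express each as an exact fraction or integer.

t_a=2 t_c=5/2 v_peak=5 T=13/2

vₘ²/aₘ = 5²/(5/2) = 10
45/2 ≥ 10 so v_max reached
t_a = 5/(5/2) = 2; v_peak = 5
d_cruise = 45/2 − 10 = 25/2; t_c = (25/2)/5 = 5/2
T = 2·2 + 5/2 = 13/2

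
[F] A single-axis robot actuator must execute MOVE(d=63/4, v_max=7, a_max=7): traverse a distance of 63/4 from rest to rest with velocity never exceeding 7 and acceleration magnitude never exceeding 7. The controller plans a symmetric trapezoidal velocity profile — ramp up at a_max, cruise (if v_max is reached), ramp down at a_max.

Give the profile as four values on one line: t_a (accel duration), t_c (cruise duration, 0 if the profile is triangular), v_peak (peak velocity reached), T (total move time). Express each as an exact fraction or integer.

vₘ²/aₘ = 7²/7 = 7
63/4 ≥ 7 ⇒ cruise phase
t_a = 7/7 = 1; v_peak = 7
d_cruise = 63/4 − 7 = 35/4; t_c = (35/4)/7 = 5/4
T = 2·1 + 5/4 = 13/4

t_a=1 t_c=5/4 v_peak=7 T=13/4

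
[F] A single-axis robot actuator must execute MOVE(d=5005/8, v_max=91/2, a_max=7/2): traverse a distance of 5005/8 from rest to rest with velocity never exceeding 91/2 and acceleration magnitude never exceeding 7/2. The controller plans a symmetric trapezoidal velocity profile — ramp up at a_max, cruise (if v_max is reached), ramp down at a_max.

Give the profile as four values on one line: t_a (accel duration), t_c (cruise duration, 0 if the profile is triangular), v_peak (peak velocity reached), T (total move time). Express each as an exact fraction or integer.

(v_max)²/a_max = (91/2)²/(7/2) = 1183/2
5005/8 ≥ 1183/2 so v_max reached
t_a = (91/2)/(7/2) = 13; v_peak = 91/2
d_cruise = 5005/8 − 1183/2 = 273/8; t_c = (273/8)/(91/2) = 3/4
T = 2·13 + 3/4 = 107/4

t_a=13 t_c=3/4 v_peak=91/2 T=107/4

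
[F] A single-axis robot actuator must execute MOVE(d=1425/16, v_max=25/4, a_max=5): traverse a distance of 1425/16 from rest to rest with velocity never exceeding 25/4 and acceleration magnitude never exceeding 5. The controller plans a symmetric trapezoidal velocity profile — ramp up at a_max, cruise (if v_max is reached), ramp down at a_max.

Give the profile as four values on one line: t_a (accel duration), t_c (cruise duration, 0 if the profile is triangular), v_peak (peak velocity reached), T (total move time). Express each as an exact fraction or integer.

t_a=5/4 t_c=13 v_peak=25/4 T=31/2

vₘ²/aₘ = (25/4)²/5 = 125/16
1425/16 ≥ 125/16 ⇒ cruise phase
t_a = (25/4)/5 = 5/4; v_peak = 25/4
d_cruise = 1425/16 − 125/16 = 325/4; t_c = (325/4)/(25/4) = 13
T = 2·5/4 + 13 = 31/2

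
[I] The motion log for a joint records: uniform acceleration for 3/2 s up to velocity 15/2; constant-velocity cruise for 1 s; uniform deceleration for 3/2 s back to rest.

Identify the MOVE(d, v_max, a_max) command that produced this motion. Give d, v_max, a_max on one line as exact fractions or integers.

d=75/4 v_max=15/2 a_max=5

a_max = (15/2)/(3/2) = 5
d_a = ½·15/2·3/2 = 45/8; d_c = 15/2·1 = 15/2
d = 2·45/8 + 15/2 = 75/4
t_c = 1 > 0 so v_max = 15/2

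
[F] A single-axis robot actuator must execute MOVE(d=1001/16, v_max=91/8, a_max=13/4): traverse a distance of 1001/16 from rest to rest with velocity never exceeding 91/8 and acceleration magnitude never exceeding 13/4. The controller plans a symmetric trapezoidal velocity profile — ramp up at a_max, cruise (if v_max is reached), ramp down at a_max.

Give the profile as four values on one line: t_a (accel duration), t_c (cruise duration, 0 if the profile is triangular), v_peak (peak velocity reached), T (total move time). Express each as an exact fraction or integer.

vₘ²/aₘ = (91/8)²/(13/4) = 637/16
1001/16 ≥ 637/16 ⇒ cruise phase
t_a = (91/8)/(13/4) = 7/2; v_peak = 91/8
d_cruise = 1001/16 − 637/16 = 91/4; t_c = (91/4)/(91/8) = 2
T = 2·7/2 + 2 = 9

t_a=7/2 t_c=2 v_peak=91/8 T=9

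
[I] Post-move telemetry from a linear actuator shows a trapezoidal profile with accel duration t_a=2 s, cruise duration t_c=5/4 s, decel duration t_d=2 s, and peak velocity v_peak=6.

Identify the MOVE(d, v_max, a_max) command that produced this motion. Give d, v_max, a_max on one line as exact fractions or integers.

d=39/2 v_max=6 a_max=3

a_max = 6/2 = 3
d_a = ½·6·2 = 6; d_c = 6·5/4 = 15/2
d = 2·6 + 15/2 = 39/2
t_c = 5/4 > 0 so v_max = 6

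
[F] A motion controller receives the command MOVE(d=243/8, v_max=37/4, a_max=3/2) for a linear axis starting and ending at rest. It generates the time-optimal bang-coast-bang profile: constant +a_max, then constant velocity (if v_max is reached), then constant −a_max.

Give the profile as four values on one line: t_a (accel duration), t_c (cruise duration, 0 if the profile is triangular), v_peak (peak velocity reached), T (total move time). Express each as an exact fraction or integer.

vₘ²/aₘ = (37/4)²/(3/2) = 1369/24
243/8 < 1369/24 so t_c = 0
v_peak = √(243/8·3/2) = √(729/16) = 27/4
t_a = (27/4)/(3/2) = 9/2; t_c = 0
T = 2·9/2 = 9

t_a=9/2 t_c=0 v_peak=27/4 T=9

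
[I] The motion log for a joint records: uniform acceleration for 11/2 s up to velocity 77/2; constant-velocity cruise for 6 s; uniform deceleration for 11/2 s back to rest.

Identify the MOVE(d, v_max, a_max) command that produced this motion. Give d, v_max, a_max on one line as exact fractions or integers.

a_max = (77/2)/(11/2) = 7
d_a = ½·77/2·11/2 = 847/8; d_c = 77/2·6 = 231
d = 2·847/8 + 231 = 1771/4
t_c = 6 > 0 → v_max = v_peak = 77/2

d=1771/4 v_max=77/2 a_max=7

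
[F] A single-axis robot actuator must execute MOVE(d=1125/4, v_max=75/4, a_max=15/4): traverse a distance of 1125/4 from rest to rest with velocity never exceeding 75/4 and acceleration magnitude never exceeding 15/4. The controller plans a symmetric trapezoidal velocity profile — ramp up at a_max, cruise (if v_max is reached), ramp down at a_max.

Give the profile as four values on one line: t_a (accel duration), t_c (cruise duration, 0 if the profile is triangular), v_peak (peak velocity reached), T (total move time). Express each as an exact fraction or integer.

t_a=5 t_c=10 v_peak=75/4 T=20

(v_max)²/a_max = (75/4)²/(15/4) = 375/4
1125/4 ≥ 375/4 so v_max reached
t_a = (75/4)/(15/4) = 5; v_peak = 75/4
d_cruise = 1125/4 − 375/4 = 375/2; t_c = (375/2)/(75/4) = 10
T = 2·5 + 10 = 20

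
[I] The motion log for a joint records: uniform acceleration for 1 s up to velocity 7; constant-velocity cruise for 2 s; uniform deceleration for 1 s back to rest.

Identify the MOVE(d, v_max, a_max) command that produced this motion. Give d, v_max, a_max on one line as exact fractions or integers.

d=21 v_max=7 a_max=7

a_max = 7/1 = 7
d_a = ½·7·1 = 7/2; d_c = 7·2 = 14
d = 2·7/2 + 14 = 21
t_c = 2 > 0 ⇒ limit active, v_max = 7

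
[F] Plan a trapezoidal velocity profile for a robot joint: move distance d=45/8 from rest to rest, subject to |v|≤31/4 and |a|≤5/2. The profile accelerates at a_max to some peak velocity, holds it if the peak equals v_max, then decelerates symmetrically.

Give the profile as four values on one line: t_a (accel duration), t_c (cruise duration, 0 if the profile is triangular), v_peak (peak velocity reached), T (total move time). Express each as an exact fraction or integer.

t_a=3/2 t_c=0 v_peak=15/4 T=3

(v_max)²/a_max = (31/4)²/(5/2) = 961/40
45/8 < 961/40 so t_c = 0
v_peak = √(45/8·5/2) = √(225/16) = 15/4
t_a = (15/4)/(5/2) = 3/2; t_c = 0
T = 2·3/2 = 3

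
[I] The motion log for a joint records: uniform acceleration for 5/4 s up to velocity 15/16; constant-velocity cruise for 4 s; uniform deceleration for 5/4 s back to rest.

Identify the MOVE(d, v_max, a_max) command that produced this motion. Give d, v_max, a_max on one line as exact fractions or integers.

d=315/64 v_max=15/16 a_max=3/4

a_max = (15/16)/(5/4) = 3/4
d_a = ½·15/16·5/4 = 75/128; d_c = 15/16·4 = 15/4
d = 2·75/128 + 15/4 = 315/64
t_c = 4 > 0 ⇒ limit active, v_max = 15/16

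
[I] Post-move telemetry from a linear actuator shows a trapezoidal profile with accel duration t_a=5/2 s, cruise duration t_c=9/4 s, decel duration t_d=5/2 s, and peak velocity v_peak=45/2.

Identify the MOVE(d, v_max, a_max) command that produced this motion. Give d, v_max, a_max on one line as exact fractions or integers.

a_max = (45/2)/(5/2) = 9
d_a = ½·45/2·5/2 = 225/8; d_c = 45/2·9/4 = 405/8
d = 2·225/8 + 405/8 = 855/8
t_c = 9/4 > 0 so v_max = 45/2

d=855/8 v_max=45/2 a_max=9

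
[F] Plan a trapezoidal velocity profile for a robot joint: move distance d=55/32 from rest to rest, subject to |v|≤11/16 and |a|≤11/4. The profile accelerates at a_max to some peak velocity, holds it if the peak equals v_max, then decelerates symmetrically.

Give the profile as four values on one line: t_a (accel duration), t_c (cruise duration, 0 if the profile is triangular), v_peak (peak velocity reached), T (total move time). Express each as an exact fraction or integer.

t_a=1/4 t_c=9/4 v_peak=11/16 T=11/4

(v_max)²/a_max = (11/16)²/(11/4) = 11/64
55/32 ≥ 11/64 so v_max reached
t_a = (11/16)/(11/4) = 1/4; v_peak = 11/16
d_cruise = 55/32 − 11/64 = 99/64; t_c = (99/64)/(11/16) = 9/4
T = 2·1/4 + 9/4 = 11/4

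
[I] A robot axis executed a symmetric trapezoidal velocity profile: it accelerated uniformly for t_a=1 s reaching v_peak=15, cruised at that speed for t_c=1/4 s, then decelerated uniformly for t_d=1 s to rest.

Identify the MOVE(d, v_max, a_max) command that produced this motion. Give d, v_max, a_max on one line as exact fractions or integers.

d=75/4 v_max=15 a_max=15

a_max = 15/1 = 15
d_a = ½·15·1 = 15/2; d_c = 15·1/4 = 15/4
d = 2·15/2 + 15/4 = 75/4
t_c = 1/4 > 0 → v_max = v_peak = 15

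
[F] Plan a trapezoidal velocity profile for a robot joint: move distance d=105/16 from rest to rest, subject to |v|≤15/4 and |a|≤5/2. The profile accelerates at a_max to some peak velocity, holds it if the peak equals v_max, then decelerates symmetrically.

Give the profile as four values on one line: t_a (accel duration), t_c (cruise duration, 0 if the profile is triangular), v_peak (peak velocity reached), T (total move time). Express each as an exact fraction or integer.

t_a=3/2 t_c=1/4 v_peak=15/4 T=13/4

vₘ²/aₘ = (15/4)²/(5/2) = 45/8
105/16 ≥ 45/8 so v_max reached
t_a = (15/4)/(5/2) = 3/2; v_peak = 15/4
d_cruise = 105/16 − 45/8 = 15/16; t_c = (15/16)/(15/4) = 1/4
T = 2·3/2 + 1/4 = 13/4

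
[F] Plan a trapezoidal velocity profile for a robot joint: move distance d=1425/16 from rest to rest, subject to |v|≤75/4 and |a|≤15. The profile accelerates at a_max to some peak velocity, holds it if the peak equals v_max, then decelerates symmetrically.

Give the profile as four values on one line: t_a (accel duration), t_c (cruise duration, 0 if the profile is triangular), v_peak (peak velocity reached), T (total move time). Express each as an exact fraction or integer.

(v_max)²/a_max = (75/4)²/15 = 375/16
1425/16 ≥ 375/16 ⇒ cruise phase
t_a = (75/4)/15 = 5/4; v_peak = 75/4
d_cruise = 1425/16 − 375/16 = 525/8; t_c = (525/8)/(75/4) = 7/2
T = 2·5/4 + 7/2 = 6

t_a=5/4 t_c=7/2 v_peak=75/4 T=6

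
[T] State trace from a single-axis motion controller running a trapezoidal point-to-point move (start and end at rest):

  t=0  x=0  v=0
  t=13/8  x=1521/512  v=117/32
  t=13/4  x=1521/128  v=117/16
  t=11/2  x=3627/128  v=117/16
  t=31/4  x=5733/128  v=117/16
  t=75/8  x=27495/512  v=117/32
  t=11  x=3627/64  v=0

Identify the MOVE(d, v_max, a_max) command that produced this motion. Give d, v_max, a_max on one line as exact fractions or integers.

final state: t=11, x=3627/64, v=0 → d = 3627/64
a_max = (117/32−0)/(13/8−0) = 9/4
max v = 117/16 over t∈[13/4,31/4] → v_max = 117/16
check: 117/16·(13/4+9/2) = 3627/64 ✓

d=3627/64 v_max=117/16 a_max=9/4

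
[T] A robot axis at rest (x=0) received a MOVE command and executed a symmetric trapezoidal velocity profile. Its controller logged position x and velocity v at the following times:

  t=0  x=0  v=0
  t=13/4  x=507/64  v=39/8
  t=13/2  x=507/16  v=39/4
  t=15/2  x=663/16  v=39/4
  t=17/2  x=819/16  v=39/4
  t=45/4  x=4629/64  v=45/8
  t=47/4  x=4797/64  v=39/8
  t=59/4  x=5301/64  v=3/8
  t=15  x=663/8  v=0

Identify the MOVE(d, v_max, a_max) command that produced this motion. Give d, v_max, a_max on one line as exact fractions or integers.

d=663/8 v_max=39/4 a_max=3/2

final state: t=15, x=663/8, v=0 → d = 663/8
a_max = (39/8−0)/(13/4−0) = 3/2
max v = 39/4 over t∈[13/2,17/2] → v_max = 39/4
check: 39/4·(13/2+2) = 663/8 ✓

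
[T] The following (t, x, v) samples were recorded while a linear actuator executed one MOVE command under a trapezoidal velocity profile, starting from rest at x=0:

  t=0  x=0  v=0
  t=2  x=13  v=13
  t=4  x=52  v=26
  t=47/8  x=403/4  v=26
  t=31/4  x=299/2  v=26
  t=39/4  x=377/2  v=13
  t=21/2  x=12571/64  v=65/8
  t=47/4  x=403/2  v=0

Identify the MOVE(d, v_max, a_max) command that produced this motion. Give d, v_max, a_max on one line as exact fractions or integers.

d=403/2 v_max=26 a_max=13/2

final state: t=47/4, x=403/2, v=0 → d = 403/2
a_max = (13−0)/(2−0) = 13/2
max v = 26 over t∈[4,31/4] → v_max = 26
check: 26·(4+15/4) = 403/2 ✓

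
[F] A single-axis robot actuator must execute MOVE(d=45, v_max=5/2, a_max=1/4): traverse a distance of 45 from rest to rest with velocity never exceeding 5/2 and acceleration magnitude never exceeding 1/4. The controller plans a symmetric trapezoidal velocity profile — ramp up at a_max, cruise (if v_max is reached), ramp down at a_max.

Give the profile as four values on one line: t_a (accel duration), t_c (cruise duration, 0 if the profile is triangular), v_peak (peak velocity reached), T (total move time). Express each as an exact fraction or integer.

v_max²/a_max = (5/2)²/(1/4) = 25
45 ≥ 25 → trapezoidal
t_a = (5/2)/(1/4) = 10; v_peak = 5/2
d_cruise = 45 − 25 = 20; t_c = 20/(5/2) = 8
T = 2·10 + 8 = 28

t_a=10 t_c=8 v_peak=5/2 T=28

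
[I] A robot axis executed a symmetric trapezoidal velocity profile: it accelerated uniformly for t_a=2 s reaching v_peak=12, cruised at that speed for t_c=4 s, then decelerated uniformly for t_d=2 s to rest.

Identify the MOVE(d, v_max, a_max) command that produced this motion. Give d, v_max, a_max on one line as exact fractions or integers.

a_max = 12/2 = 6
d_a = ½·12·2 = 12; d_c = 12·4 = 48
d = 2·12 + 48 = 72
t_c = 4 > 0 ⇒ limit active, v_max = 12

d=72 v_max=12 a_max=6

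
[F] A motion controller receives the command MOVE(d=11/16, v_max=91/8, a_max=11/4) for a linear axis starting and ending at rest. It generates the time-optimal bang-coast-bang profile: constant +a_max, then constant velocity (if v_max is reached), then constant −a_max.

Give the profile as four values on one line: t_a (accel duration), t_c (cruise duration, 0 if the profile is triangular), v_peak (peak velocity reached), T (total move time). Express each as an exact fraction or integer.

(v_max)²/a_max = (91/8)²/(11/4) = 8281/176
11/16 < 8281/176 so t_c = 0
v_peak = √(11/16·11/4) = √(121/64) = 11/8
t_a = (11/8)/(11/4) = 1/2; t_c = 0
T = 2·1/2 = 1

t_a=1/2 t_c=0 v_peak=11/8 T=1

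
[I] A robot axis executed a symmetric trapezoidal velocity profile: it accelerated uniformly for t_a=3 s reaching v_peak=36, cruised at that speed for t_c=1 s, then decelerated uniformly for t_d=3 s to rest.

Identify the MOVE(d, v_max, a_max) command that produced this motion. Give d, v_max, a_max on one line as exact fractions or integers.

d=144 v_max=36 a_max=12

a_max = 36/3 = 12
d_a = ½·36·3 = 54; d_c = 36·1 = 36
d = 2·54 + 36 = 144
t_c = 1 > 0 so v_max = 36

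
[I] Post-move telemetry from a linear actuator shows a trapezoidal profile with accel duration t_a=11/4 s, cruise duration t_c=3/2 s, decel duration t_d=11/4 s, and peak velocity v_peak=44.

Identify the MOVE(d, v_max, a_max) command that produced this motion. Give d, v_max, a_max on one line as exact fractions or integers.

d=187 v_max=44 a_max=16

a_max = 44/(11/4) = 16
d_a = ½·44·11/4 = 121/2; d_c = 44·3/2 = 66
d = 2·121/2 + 66 = 187
t_c = 3/2 > 0 so v_max = 44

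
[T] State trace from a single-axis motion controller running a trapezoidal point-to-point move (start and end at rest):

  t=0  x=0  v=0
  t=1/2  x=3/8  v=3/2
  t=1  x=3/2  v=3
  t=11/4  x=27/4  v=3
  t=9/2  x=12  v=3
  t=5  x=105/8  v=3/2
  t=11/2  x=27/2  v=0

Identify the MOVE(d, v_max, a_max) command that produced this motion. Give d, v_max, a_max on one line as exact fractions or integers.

final state: t=11/2, x=27/2, v=0 → d = 27/2
a_max = (3/2−0)/(1/2−0) = 3
max v = 3 over t∈[1,9/2] → v_max = 3
check: 3·(1+7/2) = 27/2 ✓

d=27/2 v_max=3 a_max=3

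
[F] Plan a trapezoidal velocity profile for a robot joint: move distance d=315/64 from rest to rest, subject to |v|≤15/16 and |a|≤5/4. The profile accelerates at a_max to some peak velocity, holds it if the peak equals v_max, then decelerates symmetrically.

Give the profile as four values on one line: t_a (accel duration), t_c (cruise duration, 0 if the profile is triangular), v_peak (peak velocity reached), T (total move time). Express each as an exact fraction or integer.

t_a=3/4 t_c=9/2 v_peak=15/16 T=6

v_max²/a_max = (15/16)²/(5/4) = 45/64
315/64 ≥ 45/64 ⇒ cruise phase
t_a = (15/16)/(5/4) = 3/4; v_peak = 15/16
d_cruise = 315/64 − 45/64 = 135/32; t_c = (135/32)/(15/16) = 9/2
T = 2·3/4 + 9/2 = 6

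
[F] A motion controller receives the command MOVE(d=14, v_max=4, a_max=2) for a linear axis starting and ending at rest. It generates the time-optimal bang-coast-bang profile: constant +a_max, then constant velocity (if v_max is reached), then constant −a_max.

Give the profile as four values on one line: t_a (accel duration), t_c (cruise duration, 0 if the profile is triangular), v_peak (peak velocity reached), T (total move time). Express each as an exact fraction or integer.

t_a=2 t_c=3/2 v_peak=4 T=11/2

vₘ²/aₘ = 4²/2 = 8
14 ≥ 8 so v_max reached
t_a = 4/2 = 2; v_peak = 4
d_cruise = 14 − 8 = 6; t_c = 6/4 = 3/2
T = 2·2 + 3/2 = 11/2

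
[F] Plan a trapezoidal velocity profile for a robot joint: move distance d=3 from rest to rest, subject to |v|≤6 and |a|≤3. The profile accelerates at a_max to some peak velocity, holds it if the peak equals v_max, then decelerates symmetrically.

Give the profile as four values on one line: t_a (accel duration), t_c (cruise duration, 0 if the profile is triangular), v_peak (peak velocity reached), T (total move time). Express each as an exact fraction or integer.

t_a=1 t_c=0 v_peak=3 T=2

vₘ²/aₘ = 6²/3 = 12
3 < 12 ⇒ no cruise
v_peak = √(3·3) = √9 = 3
t_a = 3/3 = 1; t_c = 0
T = 2·1 = 2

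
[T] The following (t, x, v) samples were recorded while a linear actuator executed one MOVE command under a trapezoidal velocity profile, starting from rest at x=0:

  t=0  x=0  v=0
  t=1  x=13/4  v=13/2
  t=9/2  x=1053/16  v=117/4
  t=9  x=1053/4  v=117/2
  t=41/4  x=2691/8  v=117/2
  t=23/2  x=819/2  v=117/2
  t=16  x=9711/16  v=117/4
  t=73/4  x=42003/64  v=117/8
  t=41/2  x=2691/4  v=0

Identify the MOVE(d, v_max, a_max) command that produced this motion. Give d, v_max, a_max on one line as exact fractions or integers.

final state: t=41/2, x=2691/4, v=0 → d = 2691/4
a_max = (13/2−0)/(1−0) = 13/2
max v = 117/2 over t∈[9,23/2] → v_max = 117/2
check: 117/2·(9+5/2) = 2691/4 ✓

d=2691/4 v_max=117/2 a_max=13/2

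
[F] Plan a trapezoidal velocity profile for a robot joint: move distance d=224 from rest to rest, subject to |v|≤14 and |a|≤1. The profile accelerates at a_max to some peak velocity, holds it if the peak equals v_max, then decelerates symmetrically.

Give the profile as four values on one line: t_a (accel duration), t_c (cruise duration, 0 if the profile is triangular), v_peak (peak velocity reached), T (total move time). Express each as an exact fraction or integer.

t_a=14 t_c=2 v_peak=14 T=30

v_max²/a_max = 14²/1 = 196
224 ≥ 196 so v_max reached
t_a = 14/1 = 14; v_peak = 14
d_cruise = 224 − 196 = 28; t_c = 28/14 = 2
T = 2·14 + 2 = 30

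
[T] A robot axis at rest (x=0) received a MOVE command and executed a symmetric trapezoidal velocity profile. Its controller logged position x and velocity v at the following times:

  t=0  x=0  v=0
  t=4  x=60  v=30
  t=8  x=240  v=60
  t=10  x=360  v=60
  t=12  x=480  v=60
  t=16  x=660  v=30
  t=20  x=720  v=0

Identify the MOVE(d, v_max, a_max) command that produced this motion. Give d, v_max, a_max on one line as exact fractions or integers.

d=720 v_max=60 a_max=15/2

final state: t=20, x=720, v=0 → d = 720
a_max = (30−0)/(4−0) = 15/2
max v = 60 over t∈[8,12] → v_max = 60
check: 60·(8+4) = 720 ✓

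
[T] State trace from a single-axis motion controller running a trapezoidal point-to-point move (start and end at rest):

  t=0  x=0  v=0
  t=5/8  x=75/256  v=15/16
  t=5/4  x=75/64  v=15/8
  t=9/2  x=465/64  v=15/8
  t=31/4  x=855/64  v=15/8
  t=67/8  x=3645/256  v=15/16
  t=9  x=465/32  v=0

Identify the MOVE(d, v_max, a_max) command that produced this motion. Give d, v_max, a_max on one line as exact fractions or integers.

final state: t=9, x=465/32, v=0 → d = 465/32
a_max = (15/16−0)/(5/8−0) = 3/2
max v = 15/8 over t∈[5/4,31/4] → v_max = 15/8
check: 15/8·(5/4+13/2) = 465/32 ✓

d=465/32 v_max=15/8 a_max=3/2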